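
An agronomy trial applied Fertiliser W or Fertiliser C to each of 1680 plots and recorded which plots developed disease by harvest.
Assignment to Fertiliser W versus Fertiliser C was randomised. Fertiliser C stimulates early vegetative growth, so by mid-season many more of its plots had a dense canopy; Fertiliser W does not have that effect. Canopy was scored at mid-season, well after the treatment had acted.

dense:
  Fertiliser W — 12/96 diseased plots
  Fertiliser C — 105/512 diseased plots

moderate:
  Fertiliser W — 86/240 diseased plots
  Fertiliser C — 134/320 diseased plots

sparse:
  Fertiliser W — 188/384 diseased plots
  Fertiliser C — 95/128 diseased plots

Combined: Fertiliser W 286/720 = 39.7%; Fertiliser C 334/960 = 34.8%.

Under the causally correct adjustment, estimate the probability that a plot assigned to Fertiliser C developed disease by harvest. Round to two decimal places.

Fertiliser W is lower inside every mid-season canopy stratum but Fertiliser C is lower in aggregate. Whether to stratify depends on how mid-season canopy relates to the fertiliser.
The distribution of mid-season canopy is itself part of what the fertiliser does — it is an intermediate outcome. Holding it fixed would remove that part of the effect; the total effect is the pooled difference.
So P(outcome | do(Fertiliser C)) is just the pooled rate for Fertiliser C: 334/960 = 0.348.

0.35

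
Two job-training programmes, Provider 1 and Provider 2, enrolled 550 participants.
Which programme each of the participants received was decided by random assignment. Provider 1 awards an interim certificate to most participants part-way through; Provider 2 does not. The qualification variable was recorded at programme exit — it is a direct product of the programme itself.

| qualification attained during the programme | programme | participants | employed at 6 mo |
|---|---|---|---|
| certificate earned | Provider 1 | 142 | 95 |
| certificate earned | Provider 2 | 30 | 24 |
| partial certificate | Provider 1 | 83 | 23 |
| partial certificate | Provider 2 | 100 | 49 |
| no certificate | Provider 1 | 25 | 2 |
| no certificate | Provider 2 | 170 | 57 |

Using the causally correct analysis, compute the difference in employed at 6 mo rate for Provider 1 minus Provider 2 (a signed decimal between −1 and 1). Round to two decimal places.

+0.05

Within every qualification attained during the programme level Provider 2 has the higher rate, yet pooled Provider 1 does — Simpson's reversal.
Qualification attained during the programme lies on the pathway programme → qualification attained during the programme → outcome, so adjusting for it blocks the indirect effect. For the total causal effect of programme, use the unadjusted pooled rates.
The causal difference is the pooled difference: 0.480 − 0.433 = +0.047.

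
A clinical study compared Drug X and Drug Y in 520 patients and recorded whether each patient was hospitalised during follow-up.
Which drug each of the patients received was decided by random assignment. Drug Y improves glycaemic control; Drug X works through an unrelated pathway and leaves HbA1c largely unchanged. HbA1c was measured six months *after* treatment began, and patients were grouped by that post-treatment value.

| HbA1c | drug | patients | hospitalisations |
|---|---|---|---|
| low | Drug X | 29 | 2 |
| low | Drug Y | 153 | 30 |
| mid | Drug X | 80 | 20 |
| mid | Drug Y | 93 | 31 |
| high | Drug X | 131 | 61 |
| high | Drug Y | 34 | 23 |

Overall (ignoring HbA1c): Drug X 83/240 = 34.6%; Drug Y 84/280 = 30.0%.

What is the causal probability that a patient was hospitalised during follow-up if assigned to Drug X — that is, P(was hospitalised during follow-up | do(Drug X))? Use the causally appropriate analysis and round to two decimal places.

Because the drug influences HbA1c, HbA1c is a post-treatment mediator, not a confounder. Stratifying on it would bias the estimate; the causal effect is the crude pooled difference.
So P(outcome | do(Drug X)) is just the pooled rate for Drug X: 83/240 = 0.346.

0.35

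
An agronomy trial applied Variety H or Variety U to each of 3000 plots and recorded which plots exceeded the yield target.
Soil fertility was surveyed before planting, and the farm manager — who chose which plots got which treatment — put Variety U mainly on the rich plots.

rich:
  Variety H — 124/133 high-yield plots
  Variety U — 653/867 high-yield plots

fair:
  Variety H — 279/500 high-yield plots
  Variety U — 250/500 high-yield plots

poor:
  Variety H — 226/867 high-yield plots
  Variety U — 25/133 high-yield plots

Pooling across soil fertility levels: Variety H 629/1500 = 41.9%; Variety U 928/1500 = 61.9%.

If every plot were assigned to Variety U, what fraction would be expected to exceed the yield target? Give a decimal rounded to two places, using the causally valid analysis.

0.48

The soil fertility-specific comparison favours Variety H throughout, but the pooled figures favour Variety U. The question is whether to condition on soil fertility.
Nothing the variety does changes soil fertility; the imbalance is an allocation artefact. With soil fertility also predicting the outcome, the pooled figure is confounded, and the within-stratum comparison is the causal one.
Standardising Variety U to the population soil fertility mix: 0.333·653/867 + 0.333·250/500 + 0.333·25/133 = 0.480.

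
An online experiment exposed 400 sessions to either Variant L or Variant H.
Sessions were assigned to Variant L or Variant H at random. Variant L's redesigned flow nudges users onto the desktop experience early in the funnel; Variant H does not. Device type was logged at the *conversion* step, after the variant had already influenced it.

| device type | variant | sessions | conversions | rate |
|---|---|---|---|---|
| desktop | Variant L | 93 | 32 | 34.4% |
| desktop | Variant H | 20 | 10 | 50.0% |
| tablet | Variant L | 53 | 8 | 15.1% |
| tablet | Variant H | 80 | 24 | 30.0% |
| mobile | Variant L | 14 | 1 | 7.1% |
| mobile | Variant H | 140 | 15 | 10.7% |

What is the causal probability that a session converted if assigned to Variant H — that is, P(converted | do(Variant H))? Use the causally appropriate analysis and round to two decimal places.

0.20

The device type-specific comparison favours Variant H throughout, but the pooled figures favour Variant L. The question is whether to condition on device type.
Device type lies on the pathway variant → device type → outcome, so adjusting for it blocks the indirect effect. For the total causal effect of variant, use the unadjusted pooled rates.
So P(outcome | do(Variant H)) is just the pooled rate for Variant H: 49/240 = 0.204.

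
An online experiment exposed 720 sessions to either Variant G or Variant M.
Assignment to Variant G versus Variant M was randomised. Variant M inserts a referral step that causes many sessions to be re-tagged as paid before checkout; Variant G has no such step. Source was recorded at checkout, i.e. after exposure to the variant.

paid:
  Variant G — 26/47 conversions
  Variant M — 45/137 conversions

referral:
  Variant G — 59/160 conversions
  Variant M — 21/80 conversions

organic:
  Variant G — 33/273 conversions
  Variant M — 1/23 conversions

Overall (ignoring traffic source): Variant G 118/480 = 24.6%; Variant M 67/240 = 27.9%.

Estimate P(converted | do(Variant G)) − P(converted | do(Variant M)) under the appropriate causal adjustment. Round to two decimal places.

Within every traffic source level Variant G has the higher rate, yet pooled Variant M does — Simpson's reversal.
The distribution of traffic source is itself part of what the variant does — it is an intermediate outcome. Holding it fixed would remove that part of the effect; the total effect is the pooled difference.
The causal difference is the pooled difference: 0.246 − 0.279 = -0.033.

-0.03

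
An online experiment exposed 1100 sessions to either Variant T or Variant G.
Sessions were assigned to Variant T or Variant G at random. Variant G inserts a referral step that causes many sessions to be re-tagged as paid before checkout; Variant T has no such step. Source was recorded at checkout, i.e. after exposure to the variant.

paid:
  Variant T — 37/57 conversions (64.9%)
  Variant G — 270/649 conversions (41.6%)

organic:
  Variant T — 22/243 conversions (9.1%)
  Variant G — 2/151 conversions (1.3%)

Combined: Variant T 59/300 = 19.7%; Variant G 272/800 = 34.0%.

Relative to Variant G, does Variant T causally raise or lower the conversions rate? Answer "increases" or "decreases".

Traffic source is downstream of the variant. One should not condition on a consequence of treatment, so the overall rates are the right comparison.
Pooled: Variant T 19.7% vs Variant G 34.0%; Variant G is higher overall.

decreases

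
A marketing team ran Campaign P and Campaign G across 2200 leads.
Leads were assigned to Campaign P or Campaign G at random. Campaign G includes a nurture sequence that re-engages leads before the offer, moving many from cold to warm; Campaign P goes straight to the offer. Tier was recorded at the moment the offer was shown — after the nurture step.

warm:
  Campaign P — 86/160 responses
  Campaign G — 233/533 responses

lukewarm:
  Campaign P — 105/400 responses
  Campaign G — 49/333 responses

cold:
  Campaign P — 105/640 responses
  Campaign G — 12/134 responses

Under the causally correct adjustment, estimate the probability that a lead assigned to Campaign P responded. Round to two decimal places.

0.25

Because the campaign influences engagement tier, engagement tier is a post-treatment mediator, not a confounder. Stratifying on it would bias the estimate; the causal effect is the crude pooled difference.
So P(outcome | do(Campaign P)) is just the pooled rate for Campaign P: 296/1200 = 0.247.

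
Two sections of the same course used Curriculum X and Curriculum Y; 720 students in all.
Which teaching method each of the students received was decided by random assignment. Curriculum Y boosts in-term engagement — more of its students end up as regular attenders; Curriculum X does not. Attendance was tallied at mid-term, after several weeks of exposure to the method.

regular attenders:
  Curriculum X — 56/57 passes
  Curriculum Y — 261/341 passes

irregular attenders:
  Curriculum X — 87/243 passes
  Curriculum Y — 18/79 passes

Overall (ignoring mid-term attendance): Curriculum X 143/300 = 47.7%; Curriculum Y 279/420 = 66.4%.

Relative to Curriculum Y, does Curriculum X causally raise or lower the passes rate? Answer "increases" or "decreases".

decreases

The mid-term attendance-specific comparison favours Curriculum X throughout, but the pooled figures favour Curriculum Y. The question is whether to condition on mid-term attendance.
Because the teaching method influences mid-term attendance, mid-term attendance is a post-treatment mediator, not a confounder. Stratifying on it would bias the estimate; the causal effect is the crude pooled difference.
Pooled: Curriculum X 47.7% vs Curriculum Y 66.4%; Curriculum Y is higher overall.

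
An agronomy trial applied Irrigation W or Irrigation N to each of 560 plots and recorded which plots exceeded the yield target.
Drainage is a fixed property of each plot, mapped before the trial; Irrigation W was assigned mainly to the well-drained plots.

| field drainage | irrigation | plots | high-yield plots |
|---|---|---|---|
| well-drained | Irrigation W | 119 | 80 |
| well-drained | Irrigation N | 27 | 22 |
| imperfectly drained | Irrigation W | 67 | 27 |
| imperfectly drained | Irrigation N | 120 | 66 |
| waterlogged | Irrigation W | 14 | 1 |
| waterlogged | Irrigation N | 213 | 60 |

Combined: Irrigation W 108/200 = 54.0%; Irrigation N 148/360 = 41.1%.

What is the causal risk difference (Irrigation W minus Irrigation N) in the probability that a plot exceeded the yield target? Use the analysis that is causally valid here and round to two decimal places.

-0.17

Since field drainage is a pre-existing factor (not a product of the irrigation) and it affects the outcome on its own, it is a confounder. The stratified rates, not the pooled rate, identify the causal effect.
Adjusting over the population distribution of field drainage: 0.261·(0.672−0.815) + 0.334·(0.403−0.550) + 0.405·(0.071−0.282) = -0.171.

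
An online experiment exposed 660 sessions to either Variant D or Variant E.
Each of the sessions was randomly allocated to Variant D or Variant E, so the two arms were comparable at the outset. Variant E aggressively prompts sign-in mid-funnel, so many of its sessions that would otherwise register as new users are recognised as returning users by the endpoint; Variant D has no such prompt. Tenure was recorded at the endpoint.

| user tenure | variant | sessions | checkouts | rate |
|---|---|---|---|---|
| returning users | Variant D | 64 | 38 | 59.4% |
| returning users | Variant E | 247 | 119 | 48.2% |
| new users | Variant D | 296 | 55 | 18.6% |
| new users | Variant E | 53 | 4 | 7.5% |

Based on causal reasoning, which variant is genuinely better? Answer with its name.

The distribution of user tenure is itself part of what the variant does — it is an intermediate outcome. Holding it fixed would remove that part of the effect; the total effect is the pooled difference.
Pooled: Variant D 25.8% vs Variant E 41.0%; Variant E is higher overall.

Variant E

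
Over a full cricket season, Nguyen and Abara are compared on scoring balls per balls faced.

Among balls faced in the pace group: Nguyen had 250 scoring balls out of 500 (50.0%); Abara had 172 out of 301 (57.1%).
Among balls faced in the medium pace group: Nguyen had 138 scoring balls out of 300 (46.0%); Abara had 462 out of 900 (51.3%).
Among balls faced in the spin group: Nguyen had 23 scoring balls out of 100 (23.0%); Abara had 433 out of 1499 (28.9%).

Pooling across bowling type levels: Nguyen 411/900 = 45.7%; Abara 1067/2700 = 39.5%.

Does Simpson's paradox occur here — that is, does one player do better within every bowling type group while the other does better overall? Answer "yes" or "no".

yes

Within each bowling type level (pace 50.0% vs 57.1%; medium pace 46.0% vs 51.3%; spin 23.0% vs 28.9%), Abara has the higher rate every time. Pooled: 45.7% vs 39.5% — Nguyen has the higher rate overall. The two comparisons disagree.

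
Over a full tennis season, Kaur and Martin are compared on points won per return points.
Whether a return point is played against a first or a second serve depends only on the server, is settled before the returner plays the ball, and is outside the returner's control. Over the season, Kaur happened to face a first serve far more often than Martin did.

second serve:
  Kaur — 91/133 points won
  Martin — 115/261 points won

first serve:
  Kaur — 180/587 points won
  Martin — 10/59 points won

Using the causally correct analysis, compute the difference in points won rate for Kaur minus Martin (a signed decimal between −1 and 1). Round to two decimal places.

+0.18

Serve type is set before the player has any effect — it is not caused by the player — and it independently drives the outcome. That makes it a confounder, so the causal comparison is within serve type levels.
Adjusting over the population distribution of serve type: 0.379·(0.684−0.441) + 0.621·(0.307−0.169) = +0.177.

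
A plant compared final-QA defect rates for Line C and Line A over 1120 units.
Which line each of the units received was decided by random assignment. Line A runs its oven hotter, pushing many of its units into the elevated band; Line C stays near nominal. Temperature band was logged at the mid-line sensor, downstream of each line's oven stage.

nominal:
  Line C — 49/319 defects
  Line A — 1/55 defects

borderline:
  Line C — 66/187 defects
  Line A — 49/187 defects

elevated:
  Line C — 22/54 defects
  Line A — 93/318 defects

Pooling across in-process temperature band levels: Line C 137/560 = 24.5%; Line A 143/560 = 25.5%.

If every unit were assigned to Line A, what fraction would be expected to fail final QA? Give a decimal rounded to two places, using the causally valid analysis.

0.26

In-process temperature band is downstream of the line. One should not condition on a consequence of treatment, so the overall rates are the right comparison.
So P(outcome | do(Line A)) is just the pooled rate for Line A: 143/560 = 0.255.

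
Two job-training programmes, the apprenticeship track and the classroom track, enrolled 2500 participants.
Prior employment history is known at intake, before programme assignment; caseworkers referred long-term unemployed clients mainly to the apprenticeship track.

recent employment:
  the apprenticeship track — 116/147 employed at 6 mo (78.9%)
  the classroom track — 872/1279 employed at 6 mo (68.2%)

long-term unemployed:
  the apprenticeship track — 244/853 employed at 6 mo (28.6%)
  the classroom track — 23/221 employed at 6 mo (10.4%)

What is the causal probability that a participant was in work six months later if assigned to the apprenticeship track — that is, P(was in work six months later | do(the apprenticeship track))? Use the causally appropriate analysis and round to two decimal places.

The stratified and pooled comparisons disagree (the apprenticeship track wins within each prior employment history; the classroom track wins overall), so the answer turns on the causal role of prior employment history.
Prior employment history satisfies the back-door criterion: it is not a descendant of the programme, and it blocks the spurious path from programme to outcome. Adjusting for it (i.e., using the within-prior employment history rates) gives the causal effect.
Standardising the apprenticeship track to the population prior employment history mix: 0.570·116/147 + 0.430·244/853 = 0.573.

0.57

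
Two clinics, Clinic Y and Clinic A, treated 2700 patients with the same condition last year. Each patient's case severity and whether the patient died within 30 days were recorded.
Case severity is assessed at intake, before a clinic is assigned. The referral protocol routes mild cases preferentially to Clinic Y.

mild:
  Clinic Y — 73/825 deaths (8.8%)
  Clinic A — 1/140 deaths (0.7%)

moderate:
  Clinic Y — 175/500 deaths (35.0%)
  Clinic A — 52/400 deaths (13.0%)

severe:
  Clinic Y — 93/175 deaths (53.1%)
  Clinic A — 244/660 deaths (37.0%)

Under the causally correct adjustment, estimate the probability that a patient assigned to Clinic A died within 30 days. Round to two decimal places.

0.16

Since case severity is a pre-existing factor (not a product of the clinic) and it affects the outcome on its own, it is a confounder. The stratified rates, not the pooled rate, identify the causal effect.
Standardising Clinic A to the population case severity mix: 0.357·1/140 + 0.333·52/400 + 0.309·244/660 = 0.160.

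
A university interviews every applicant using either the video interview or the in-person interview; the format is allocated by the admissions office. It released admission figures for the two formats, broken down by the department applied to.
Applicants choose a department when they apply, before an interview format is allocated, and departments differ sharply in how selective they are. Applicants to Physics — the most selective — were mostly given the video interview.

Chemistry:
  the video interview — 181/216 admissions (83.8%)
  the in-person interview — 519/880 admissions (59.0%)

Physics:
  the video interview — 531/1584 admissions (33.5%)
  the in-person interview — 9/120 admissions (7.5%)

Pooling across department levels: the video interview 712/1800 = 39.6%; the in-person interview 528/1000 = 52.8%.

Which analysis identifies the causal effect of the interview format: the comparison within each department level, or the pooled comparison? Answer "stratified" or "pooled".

stratified

Department differs across interview formats for reasons unrelated to any effect of the interview format itself, and it separately predicts the outcome — a classic confounder. We must compare within department levels.
Within each level — Chemistry: 83.8% vs 59.0%; Physics: 33.5% vs 7.5% — the video interview is higher every time.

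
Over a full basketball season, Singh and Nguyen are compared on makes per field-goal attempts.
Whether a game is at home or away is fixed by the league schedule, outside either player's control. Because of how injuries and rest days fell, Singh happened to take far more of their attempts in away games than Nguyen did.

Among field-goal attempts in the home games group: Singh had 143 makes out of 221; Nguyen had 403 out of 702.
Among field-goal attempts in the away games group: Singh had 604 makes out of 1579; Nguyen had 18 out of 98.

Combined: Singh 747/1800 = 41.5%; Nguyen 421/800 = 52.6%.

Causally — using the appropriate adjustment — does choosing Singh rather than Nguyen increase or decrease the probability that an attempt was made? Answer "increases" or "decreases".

increases

Within every game venue level Singh has the higher rate, yet pooled Nguyen does — Simpson's reversal.
Game venue is set before the player has any effect — it is not caused by the player — and it independently drives the outcome. That makes it a confounder, so the causal comparison is within game venue levels.
Within each level — home games: 64.7% vs 57.4%; away games: 38.3% vs 18.4% — Singh is higher every time.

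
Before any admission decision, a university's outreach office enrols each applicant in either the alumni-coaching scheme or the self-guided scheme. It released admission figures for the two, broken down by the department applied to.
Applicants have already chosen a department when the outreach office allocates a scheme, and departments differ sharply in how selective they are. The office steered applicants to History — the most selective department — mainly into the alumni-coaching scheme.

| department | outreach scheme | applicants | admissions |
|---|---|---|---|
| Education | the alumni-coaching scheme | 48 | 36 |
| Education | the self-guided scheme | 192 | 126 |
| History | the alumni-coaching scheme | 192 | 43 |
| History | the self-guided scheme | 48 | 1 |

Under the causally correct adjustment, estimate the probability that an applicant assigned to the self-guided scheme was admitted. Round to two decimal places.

0.34

Department differs across outreach schemes for reasons unrelated to any effect of the outreach scheme itself, and it separately predicts the outcome — a classic confounder. We must compare within department levels.
Standardising the self-guided scheme to the population department mix: 0.500·126/192 + 0.500·1/48 = 0.339.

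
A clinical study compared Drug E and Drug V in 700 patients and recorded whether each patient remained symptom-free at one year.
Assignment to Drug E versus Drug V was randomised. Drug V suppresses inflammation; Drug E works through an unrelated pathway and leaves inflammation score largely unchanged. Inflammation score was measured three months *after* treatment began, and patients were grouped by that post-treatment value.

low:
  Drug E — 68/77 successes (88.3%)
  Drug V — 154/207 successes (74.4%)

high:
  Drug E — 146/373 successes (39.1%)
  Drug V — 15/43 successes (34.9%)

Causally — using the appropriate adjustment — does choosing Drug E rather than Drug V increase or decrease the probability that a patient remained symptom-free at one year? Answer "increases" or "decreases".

decreases

Within every inflammation score level Drug E has the higher rate, yet pooled Drug V does — Simpson's reversal.
Inflammation score here is a post-treatment variable shaped by the drug; conditioning on it would introduce bias rather than remove it. The overall comparison is the causal one.
Pooled: Drug E 47.6% vs Drug V 67.6%; Drug V is higher overall.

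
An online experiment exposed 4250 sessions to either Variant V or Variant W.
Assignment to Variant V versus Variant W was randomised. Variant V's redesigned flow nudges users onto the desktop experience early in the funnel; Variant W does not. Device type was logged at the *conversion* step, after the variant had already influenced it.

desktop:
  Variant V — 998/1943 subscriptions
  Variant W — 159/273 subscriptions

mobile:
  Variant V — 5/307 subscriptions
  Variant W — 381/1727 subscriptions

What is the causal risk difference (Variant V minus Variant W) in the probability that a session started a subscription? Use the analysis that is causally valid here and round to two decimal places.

+0.18

Variant W is higher inside every device type stratum but Variant V is higher in aggregate. Whether to stratify depends on how device type relates to the variant.
Device type is recorded after the variant and is itself shifted by it — it sits on the causal path from variant to outcome. Conditioning on a mediator would strip out part of the effect we want; the pooled comparison gives the total causal effect.
The causal difference is the pooled difference: 0.446 − 0.270 = +0.176.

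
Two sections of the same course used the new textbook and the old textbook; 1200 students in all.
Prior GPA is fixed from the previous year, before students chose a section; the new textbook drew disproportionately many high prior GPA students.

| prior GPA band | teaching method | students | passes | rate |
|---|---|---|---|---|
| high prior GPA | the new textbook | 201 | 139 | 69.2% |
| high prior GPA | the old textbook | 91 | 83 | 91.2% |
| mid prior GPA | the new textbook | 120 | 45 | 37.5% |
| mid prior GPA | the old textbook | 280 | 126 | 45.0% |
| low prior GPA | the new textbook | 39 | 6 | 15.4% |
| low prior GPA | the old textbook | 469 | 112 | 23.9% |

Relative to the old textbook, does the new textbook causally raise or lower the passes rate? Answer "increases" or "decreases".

Prior GPA band satisfies the back-door criterion: it is not a descendant of the teaching method, and it blocks the spurious path from teaching method to outcome. Adjusting for it (i.e., using the within-prior GPA band rates) gives the causal effect.
Within each level — high prior GPA: 69.2% vs 91.2%; mid prior GPA: 37.5% vs 45.0%; low prior GPA: 15.4% vs 23.9% — the old textbook is higher every time.

decreases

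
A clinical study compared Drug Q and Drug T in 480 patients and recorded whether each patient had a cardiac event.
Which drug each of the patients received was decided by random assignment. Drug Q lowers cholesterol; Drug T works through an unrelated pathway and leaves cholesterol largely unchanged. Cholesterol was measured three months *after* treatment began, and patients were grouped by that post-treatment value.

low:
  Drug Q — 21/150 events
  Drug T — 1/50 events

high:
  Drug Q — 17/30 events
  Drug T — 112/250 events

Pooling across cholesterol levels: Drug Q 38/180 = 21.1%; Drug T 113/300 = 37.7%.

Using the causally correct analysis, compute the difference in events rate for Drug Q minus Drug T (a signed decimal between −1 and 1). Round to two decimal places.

-0.17

Because the drug influences cholesterol, cholesterol is a post-treatment mediator, not a confounder. Stratifying on it would bias the estimate; the causal effect is the crude pooled difference.
The causal difference is the pooled difference: 0.211 − 0.377 = -0.166.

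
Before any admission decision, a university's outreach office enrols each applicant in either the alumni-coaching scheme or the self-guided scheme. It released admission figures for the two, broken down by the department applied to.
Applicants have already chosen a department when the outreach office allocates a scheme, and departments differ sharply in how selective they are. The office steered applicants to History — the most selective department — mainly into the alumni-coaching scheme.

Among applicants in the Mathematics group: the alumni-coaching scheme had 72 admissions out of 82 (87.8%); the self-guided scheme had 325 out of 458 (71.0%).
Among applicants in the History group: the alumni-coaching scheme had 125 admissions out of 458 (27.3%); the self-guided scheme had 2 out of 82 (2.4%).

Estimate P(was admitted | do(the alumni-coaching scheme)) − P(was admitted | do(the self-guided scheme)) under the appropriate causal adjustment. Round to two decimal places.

+0.21

The stratified and pooled comparisons disagree (the alumni-coaching scheme wins within each department; the self-guided scheme wins overall), so the answer turns on the causal role of department.
Here department is a common cause — it drives both which outreach scheme a case falls under and the outcome. The crude comparison mixes populations; the stratum-specific rates are the causally relevant ones.
Adjusting over the population distribution of department: 0.500·(0.878−0.710) + 0.500·(0.273−0.024) = +0.208.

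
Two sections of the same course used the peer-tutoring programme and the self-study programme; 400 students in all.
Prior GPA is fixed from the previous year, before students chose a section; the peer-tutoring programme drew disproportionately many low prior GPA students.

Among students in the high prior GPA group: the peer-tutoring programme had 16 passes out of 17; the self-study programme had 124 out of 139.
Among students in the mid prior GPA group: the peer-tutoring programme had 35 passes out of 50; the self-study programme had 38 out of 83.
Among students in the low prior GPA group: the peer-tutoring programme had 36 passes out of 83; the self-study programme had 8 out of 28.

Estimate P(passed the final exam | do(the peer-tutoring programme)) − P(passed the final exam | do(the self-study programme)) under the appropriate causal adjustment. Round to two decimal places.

the peer-tutoring programme is higher inside every prior GPA band stratum but the self-study programme is higher in aggregate. Whether to stratify depends on how prior GPA band relates to the teaching method.
Nothing the teaching method does changes prior GPA band; the imbalance is an allocation artefact. With prior GPA band also predicting the outcome, the pooled figure is confounded, and the within-stratum comparison is the causal one.
Adjusting over the population distribution of prior GPA band: 0.390·(0.941−0.892) + 0.333·(0.700−0.458) + 0.278·(0.434−0.286) = +0.141.

+0.14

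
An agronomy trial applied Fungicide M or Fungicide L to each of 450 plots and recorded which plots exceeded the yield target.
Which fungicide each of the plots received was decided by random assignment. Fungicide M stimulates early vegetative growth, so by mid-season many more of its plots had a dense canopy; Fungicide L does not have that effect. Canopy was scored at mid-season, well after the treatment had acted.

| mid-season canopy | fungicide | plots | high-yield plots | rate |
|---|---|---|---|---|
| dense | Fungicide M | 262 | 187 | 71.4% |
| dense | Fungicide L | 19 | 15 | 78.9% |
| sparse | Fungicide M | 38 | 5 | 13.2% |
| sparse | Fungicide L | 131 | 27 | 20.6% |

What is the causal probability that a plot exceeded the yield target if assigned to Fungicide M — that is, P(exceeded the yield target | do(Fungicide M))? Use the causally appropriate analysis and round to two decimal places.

0.64

The stratified and pooled comparisons disagree (Fungicide L wins within each mid-season canopy; Fungicide M wins overall), so the answer turns on the causal role of mid-season canopy.
Mid-season canopy here is a post-treatment variable shaped by the fungicide; conditioning on it would introduce bias rather than remove it. The overall comparison is the causal one.
So P(outcome | do(Fungicide M)) is just the pooled rate for Fungicide M: 192/300 = 0.640.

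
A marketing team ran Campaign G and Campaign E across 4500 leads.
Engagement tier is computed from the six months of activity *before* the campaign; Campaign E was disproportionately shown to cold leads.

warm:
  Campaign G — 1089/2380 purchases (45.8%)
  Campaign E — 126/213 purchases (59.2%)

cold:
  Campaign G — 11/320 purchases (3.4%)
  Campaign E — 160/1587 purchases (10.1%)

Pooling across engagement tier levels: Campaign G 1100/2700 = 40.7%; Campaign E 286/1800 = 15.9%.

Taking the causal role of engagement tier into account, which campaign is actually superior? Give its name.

The stratified and pooled comparisons disagree (Campaign E wins within each engagement tier; Campaign G wins overall), so the answer turns on the causal role of engagement tier.
Nothing the campaign does changes engagement tier; the imbalance is an allocation artefact. With engagement tier also predicting the outcome, the pooled figure is confounded, and the within-stratum comparison is the causal one.
Within each level — warm: 45.8% vs 59.2%; cold: 3.4% vs 10.1% — Campaign E is higher every time.

Campaign E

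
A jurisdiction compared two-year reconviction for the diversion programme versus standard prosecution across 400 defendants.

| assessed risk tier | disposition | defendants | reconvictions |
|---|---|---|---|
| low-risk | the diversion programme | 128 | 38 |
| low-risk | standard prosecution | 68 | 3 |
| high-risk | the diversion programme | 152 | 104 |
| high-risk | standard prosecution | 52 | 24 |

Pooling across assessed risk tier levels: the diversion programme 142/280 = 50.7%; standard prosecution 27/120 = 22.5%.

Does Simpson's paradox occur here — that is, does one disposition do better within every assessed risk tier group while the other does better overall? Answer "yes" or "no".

Within each assessed risk tier level (low-risk 29.7% vs 4.4%; high-risk 68.4% vs 46.2%), standard prosecution has the lower rate every time. Pooled: 50.7% vs 22.5% — standard prosecution has the lower rate overall. They agree.

no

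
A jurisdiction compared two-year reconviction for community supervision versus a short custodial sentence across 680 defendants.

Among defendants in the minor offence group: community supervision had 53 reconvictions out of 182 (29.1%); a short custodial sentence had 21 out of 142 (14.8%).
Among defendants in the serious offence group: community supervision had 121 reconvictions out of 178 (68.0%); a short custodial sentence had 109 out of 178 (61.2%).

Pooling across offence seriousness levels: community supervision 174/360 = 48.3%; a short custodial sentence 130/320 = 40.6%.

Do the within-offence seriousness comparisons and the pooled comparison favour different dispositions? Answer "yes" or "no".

Within each offence seriousness level (minor offence 29.1% vs 14.8%; serious offence 68.0% vs 61.2%), a short custodial sentence has the lower rate every time. Pooled: 48.3% vs 40.6% — a short custodial sentence has the lower rate overall. They agree.

no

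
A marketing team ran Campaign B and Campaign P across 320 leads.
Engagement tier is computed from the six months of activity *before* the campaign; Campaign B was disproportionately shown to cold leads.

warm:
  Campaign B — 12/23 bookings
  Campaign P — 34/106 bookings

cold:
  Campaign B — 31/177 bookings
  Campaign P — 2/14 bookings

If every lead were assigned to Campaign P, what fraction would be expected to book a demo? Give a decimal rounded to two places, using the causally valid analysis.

0.21

The engagement tier-specific comparison favours Campaign B throughout, but the pooled figures favour Campaign P. The question is whether to condition on engagement tier.
Nothing the campaign does changes engagement tier; the imbalance is an allocation artefact. With engagement tier also predicting the outcome, the pooled figure is confounded, and the within-stratum comparison is the causal one.
Standardising Campaign P to the population engagement tier mix: 0.403·34/106 + 0.597·2/14 = 0.215.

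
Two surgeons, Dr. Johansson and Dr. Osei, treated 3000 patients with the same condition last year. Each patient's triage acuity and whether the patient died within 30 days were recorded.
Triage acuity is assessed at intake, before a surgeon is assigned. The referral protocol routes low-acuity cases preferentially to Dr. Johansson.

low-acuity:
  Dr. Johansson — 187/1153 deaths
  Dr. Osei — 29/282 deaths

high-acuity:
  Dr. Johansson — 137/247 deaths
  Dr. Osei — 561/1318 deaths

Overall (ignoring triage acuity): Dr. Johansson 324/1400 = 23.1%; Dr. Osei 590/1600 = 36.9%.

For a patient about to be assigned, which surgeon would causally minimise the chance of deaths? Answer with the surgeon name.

Dr. Osei

The stratified and pooled comparisons disagree (Dr. Osei wins within each triage acuity; Dr. Johansson wins overall), so the answer turns on the causal role of triage acuity.
Triage acuity satisfies the back-door criterion: it is not a descendant of the surgeon, and it blocks the spurious path from surgeon to outcome. Adjusting for it (i.e., using the within-triage acuity rates) gives the causal effect.
Within each level — low-acuity: 16.2% vs 10.3%; high-acuity: 55.5% vs 42.6% — Dr. Osei is lower every time.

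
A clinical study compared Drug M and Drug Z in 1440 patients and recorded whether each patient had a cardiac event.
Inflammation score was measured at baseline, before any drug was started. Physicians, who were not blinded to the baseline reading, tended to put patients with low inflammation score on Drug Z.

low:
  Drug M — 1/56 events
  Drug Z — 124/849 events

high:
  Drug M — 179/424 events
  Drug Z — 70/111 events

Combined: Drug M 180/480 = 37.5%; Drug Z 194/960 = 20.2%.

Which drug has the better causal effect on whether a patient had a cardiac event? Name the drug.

Drug M

Drug M is lower inside every inflammation score stratum but Drug Z is lower in aggregate. Whether to stratify depends on how inflammation score relates to the drug.
Here inflammation score is a common cause — it drives both which drug a case falls under and the outcome. The crude comparison mixes populations; the stratum-specific rates are the causally relevant ones.
Within each level — low: 1.8% vs 14.6%; high: 42.2% vs 63.1% — Drug M is lower every time.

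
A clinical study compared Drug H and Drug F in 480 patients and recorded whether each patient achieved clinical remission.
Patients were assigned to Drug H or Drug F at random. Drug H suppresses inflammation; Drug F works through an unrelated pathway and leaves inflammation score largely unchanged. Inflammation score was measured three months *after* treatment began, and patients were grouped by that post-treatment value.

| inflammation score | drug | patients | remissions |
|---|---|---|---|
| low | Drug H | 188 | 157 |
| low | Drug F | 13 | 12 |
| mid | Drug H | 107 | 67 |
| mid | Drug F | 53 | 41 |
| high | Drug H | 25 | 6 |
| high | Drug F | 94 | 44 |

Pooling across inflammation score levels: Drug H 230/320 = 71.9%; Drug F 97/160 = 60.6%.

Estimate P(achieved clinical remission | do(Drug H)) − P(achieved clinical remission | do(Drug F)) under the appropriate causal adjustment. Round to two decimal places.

+0.11

Inflammation score is recorded after the drug and is itself shifted by it — it sits on the causal path from drug to outcome. Conditioning on a mediator would strip out part of the effect we want; the pooled comparison gives the total causal effect.
The causal difference is the pooled difference: 0.719 − 0.606 = +0.113.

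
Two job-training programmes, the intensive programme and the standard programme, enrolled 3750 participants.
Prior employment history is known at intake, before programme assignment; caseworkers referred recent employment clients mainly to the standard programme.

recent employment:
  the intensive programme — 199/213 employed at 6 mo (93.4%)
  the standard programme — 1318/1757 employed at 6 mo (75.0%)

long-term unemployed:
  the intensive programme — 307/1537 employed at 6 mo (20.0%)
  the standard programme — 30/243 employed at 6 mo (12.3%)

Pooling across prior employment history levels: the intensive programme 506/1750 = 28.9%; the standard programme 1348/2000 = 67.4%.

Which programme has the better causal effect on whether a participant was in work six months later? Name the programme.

the intensive programme

Since prior employment history is a pre-existing factor (not a product of the programme) and it affects the outcome on its own, it is a confounder. The stratified rates, not the pooled rate, identify the causal effect.
Within each level — recent employment: 93.4% vs 75.0%; long-term unemployed: 20.0% vs 12.3% — the intensive programme is higher every time.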